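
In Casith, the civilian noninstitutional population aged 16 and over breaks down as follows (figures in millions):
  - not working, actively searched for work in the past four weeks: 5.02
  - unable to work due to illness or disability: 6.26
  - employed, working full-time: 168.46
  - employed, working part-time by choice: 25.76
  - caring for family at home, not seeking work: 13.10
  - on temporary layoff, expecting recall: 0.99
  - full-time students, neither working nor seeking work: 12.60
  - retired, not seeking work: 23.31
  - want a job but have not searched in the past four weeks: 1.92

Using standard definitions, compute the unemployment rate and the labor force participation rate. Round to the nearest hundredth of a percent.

Employed = 168.46 + 25.76 = 194.22 million.
Unemployed = 5.02 + 0.99 = 6.01 million (jobless and actively searching, or on temporary layoff).
Labor force = 194.22 + 6.01 = 200.23 million.
Not in labor force = 6.26 + 13.10 + 12.60 + 23.31 + 1.92 = 57.19 million (those not working and not actively searching are outside the labor force — including those who want a job but have given up searching).
Civilian working-age population = 200.23 + 57.19 = 257.42 million.
Unemployment rate = 6.01 / 200.23 = 3.00%.
Labor force participation rate = 200.23 / 257.42 = 77.78%.

Unemployment rate ≈ 3.00%; labor force participation rate ≈ 77.78%.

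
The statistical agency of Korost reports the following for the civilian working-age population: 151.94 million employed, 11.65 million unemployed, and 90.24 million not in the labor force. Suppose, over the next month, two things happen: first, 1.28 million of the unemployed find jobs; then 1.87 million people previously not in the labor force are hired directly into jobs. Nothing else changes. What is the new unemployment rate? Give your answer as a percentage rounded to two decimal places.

Initially, labor force = 151.94 + 11.65 = 163.59 million, so u = 11.65/163.59 = 7.12%.
After the first change, unemployed falls and employed rises by 1.28; labor force unchanged → E = 153.22, U = 10.37, labor force = 163.59 million.
After the second change, employed and labor force both rise by 1.87; unemployed unchanged → E = 155.09, U = 10.37, labor force = 165.46 million.
New unemployment rate = 10.37 / 165.46 = 6.27%.

New unemployment rate ≈ 6.27%.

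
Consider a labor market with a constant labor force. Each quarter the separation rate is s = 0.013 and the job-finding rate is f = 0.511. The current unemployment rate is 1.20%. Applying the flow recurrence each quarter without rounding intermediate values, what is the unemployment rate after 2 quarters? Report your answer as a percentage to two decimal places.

Unemployment rate after two quarters ≈ 2.19%.

With a fixed labor force, u_{t+1} = u_t + s·(1−u_t) − f·u_t = u_t·(1−s−f) + s.
Here 1−s−f = 0.476 and s = 0.013.
u_1 = 0.012000 × 0.476 + 0.013 = 0.018712.
u_2 = 0.018712 × 0.476 + 0.013 = 0.021907.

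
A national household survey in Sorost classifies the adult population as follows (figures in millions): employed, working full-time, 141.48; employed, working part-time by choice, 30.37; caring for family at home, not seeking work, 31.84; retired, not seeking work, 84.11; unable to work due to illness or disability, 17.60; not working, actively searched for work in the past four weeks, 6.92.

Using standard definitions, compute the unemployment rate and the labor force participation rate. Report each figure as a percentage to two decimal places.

Unemployment rate ≈ 3.87%; labor force participation rate ≈ 57.24%.

Employed = 141.48 + 30.37 = 171.85 million.
Unemployed = 6.92 million.
Labor force = 171.85 + 6.92 = 178.77 million.
Not in labor force = 31.84 + 84.11 + 17.60 = 133.55 million (those not working and not actively searching are outside the labor force).
Civilian working-age population = 178.77 + 133.55 = 312.32 million.
Unemployment rate = 6.92 / 178.77 = 3.87%.
Labor force participation rate = 178.77 / 312.32 = 57.24%.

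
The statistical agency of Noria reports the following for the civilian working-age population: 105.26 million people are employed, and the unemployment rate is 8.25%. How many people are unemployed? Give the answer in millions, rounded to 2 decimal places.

About 9.46 million are unemployed.

Let U be the number unemployed. The labor force is E + U, and U/(E+U) = 0.0825.
So U = 0.0825 × 105.26 / (1 − 0.0825) = 8.6840 / 0.9175 ≈ 9.46 million.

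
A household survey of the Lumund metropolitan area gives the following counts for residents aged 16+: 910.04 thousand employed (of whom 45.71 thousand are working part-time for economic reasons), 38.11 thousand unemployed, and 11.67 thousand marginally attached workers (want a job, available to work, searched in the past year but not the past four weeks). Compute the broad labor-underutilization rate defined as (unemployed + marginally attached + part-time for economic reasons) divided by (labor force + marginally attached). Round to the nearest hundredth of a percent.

Labor force = 910.04 + 38.11 = 948.15 thousand.
Numerator = 38.11 + 11.67 + 45.71 = 95.49 thousand.
Denominator = 948.15 + 11.67 = 959.82 thousand.
Broad rate = 95.49 / 959.82 = 9.95%.

Broad underutilization rate ≈ 9.95%.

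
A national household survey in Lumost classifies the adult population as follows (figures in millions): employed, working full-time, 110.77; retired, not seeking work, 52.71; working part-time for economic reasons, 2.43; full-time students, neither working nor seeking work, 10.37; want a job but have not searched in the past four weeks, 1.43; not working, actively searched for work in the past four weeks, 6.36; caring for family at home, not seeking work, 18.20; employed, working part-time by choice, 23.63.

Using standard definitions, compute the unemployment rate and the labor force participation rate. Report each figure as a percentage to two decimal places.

Unemployment rate ≈ 4.44%; labor force participation rate ≈ 63.39%.

Employed = 110.77 + 2.43 + 23.63 = 136.83 million (anyone who worked, including part-time for economic reasons, counts as employed).
Unemployed = 6.36 million.
Labor force = 136.83 + 6.36 = 143.19 million.
Not in labor force = 52.71 + 10.37 + 1.43 + 18.20 = 82.71 million (those not working and not actively searching are outside the labor force — including those who want a job but have given up searching).
Civilian working-age population = 143.19 + 82.71 = 225.90 million.
Unemployment rate = 6.36 / 143.19 = 4.44%.
Labor force participation rate = 143.19 / 225.90 = 63.39%.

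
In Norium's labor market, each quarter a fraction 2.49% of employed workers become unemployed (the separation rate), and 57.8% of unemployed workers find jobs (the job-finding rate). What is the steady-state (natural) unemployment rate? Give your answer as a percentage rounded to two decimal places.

Steady-state unemployment rate ≈ 4.13%.

At steady state the flows balance: s·E = f·U, so U/(E+U) = s/(s+f).
u* = 2.49 / (2.49 + 57.8) = 2.49 / 60.29 = 4.13%.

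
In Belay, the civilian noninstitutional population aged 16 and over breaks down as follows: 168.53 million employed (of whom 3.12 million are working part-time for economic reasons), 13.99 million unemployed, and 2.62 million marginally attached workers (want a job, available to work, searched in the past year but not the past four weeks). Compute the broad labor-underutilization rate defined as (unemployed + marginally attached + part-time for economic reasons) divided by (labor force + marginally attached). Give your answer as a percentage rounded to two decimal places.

Broad underutilization rate ≈ 10.66%.

Labor force = 168.53 + 13.99 = 182.52 million.
Numerator = 13.99 + 2.62 + 3.12 = 19.73 million.
Denominator = 182.52 + 2.62 = 185.14 million.
Broad rate = 19.73 / 185.14 = 10.66%.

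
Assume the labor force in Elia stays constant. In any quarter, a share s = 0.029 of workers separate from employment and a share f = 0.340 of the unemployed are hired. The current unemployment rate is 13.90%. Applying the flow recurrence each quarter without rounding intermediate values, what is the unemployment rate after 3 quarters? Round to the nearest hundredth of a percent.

Unemployment rate after three quarters ≈ 9.38%.

With a fixed labor force, u_{t+1} = u_t + s·(1−u_t) − f·u_t = u_t·(1−s−f) + s.
Here 1−s−f = 0.631 and s = 0.029.
u_1 = 0.139000 × 0.631 + 0.029 = 0.116709.
u_2 = 0.116709 × 0.631 + 0.029 = 0.102643.
u_3 = 0.102643 × 0.631 + 0.029 = 0.093768.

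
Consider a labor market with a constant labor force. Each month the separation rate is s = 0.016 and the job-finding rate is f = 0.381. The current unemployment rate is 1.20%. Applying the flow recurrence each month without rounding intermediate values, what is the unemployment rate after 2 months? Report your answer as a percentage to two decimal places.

With a fixed labor force, u_{t+1} = u_t + s·(1−u_t) − f·u_t = u_t·(1−s−f) + s.
Here 1−s−f = 0.603 and s = 0.016.
u_1 = 0.012000 × 0.603 + 0.016 = 0.023236.
u_2 = 0.023236 × 0.603 + 0.016 = 0.030011.

Unemployment rate after two months ≈ 3.00%.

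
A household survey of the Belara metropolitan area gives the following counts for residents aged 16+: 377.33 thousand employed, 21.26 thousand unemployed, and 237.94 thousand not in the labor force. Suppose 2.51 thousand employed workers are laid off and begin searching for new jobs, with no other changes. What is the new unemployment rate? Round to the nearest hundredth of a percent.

Initially, labor force = 377.33 + 21.26 = 398.59 thousand, so u = 21.26/398.59 = 5.33%.
After the change, employed falls and unemployed rises by 2.51; labor force unchanged → E = 374.82, U = 23.77, labor force = 398.59 thousand.
New unemployment rate = 23.77 / 398.59 = 5.96%.

New unemployment rate ≈ 5.96%.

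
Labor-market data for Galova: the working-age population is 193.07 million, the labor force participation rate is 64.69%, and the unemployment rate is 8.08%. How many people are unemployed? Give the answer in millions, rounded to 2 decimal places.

About 10.09 million are unemployed.

Labor force = 0.6469 × 193.07 = 124.90 million.
Unemployed = 0.0808 × 124.90 ≈ 10.09 million.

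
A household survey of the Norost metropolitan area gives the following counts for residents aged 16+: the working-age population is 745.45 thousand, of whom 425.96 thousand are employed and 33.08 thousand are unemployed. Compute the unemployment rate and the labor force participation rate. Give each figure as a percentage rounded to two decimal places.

Labor force = employed + unemployed = 425.96 + 33.08 = 459.04 thousand.
Unemployment rate = 33.08 / 459.04 = 7.21%.
Labor force participation rate = 459.04 / 745.45 = 61.58%.

Unemployment rate ≈ 7.21%; labor force participation rate ≈ 61.58%.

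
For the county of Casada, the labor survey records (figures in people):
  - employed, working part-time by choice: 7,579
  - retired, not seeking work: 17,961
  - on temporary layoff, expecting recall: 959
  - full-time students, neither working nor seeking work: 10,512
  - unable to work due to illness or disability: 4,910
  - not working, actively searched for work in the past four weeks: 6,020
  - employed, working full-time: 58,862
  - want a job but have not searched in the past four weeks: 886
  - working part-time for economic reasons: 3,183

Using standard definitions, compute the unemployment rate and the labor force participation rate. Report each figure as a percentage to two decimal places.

Unemployment rate ≈ 9.11%; labor force participation rate ≈ 69.09%.

Employed = 7,579 + 58,862 + 3,183 = 69,624 (anyone who worked, including part-time for economic reasons, counts as employed).
Unemployed = 959 + 6,020 = 6,979 (jobless and actively searching, or on temporary layoff).
Labor force = 69,624 + 6,979 = 76,603.
Not in labor force = 17,961 + 10,512 + 4,910 + 886 = 34,269 (those not working and not actively searching are outside the labor force — including those who want a job but have given up searching).
Civilian working-age population = 76,603 + 34,269 = 110,872.
Unemployment rate = 6,979 / 76,603 = 9.11%.
Labor force participation rate = 76,603 / 110,872 = 69.09%.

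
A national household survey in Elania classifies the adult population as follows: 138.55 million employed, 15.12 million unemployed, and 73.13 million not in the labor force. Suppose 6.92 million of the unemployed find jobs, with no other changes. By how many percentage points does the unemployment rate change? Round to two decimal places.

Initially, labor force = 138.55 + 15.12 = 153.67 million, so u = 15.12/153.67 = 9.84%.
After the change, unemployed falls and employed rises by 6.92; labor force unchanged → E = 145.47, U = 8.20, labor force = 153.67 million.
New unemployment rate = 8.20 / 153.67 = 5.34%.
Change = 5.34% − 9.84% = −4.50 percentage points.

The unemployment rate changes by −4.50 percentage points.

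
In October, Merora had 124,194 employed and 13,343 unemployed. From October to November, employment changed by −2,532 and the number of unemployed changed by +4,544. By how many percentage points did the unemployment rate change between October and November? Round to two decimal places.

October: labor force = 124,194 + 13,343 = 137,537; u = 13,343/137,537 = 9.70%.
November: labor force = 121,662 + 17,887 = 139,549; u = 17,887/139,549 = 12.82%.
Change = 12.82% − 9.70% = +3.12 pp.

The unemployment rate changed by +3.12 percentage points.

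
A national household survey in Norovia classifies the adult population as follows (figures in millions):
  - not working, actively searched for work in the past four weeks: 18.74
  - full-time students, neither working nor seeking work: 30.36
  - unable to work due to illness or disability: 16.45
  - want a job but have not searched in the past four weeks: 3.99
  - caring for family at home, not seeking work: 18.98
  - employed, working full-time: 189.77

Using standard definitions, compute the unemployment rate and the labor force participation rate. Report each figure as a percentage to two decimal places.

Employed = 189.77 million.
Unemployed = 18.74 million.
Labor force = 189.77 + 18.74 = 208.51 million.
Not in labor force = 30.36 + 16.45 + 3.99 + 18.98 = 69.78 million (those not working and not actively searching are outside the labor force — including those who want a job but have given up searching).
Civilian working-age population = 208.51 + 69.78 = 278.29 million.
Unemployment rate = 18.74 / 208.51 = 8.99%.
Labor force participation rate = 208.51 / 278.29 = 74.93%.

Unemployment rate ≈ 8.99%; labor force participation rate ≈ 74.93%.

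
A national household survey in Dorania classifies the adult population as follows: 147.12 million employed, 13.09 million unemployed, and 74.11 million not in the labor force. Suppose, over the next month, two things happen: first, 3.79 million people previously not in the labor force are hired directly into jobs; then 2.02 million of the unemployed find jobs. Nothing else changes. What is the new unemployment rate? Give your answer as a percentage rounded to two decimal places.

New unemployment rate ≈ 6.75%.

Initially, labor force = 147.12 + 13.09 = 160.21 million, so u = 13.09/160.21 = 8.17%.
After the first change, employed and labor force both rise by 3.79; unemployed unchanged → E = 150.91, U = 13.09, labor force = 164.00 million.
After the second change, unemployed falls and employed rises by 2.02; labor force unchanged → E = 152.93, U = 11.07, labor force = 164.00 million.
New unemployment rate = 11.07 / 164.00 = 6.75%.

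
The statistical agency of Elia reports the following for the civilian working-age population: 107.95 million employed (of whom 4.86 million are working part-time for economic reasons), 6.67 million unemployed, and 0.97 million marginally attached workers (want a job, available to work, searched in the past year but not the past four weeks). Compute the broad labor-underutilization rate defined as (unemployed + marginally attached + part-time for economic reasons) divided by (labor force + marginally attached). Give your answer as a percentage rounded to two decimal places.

Broad underutilization rate ≈ 10.81%.

Labor force = 107.95 + 6.67 = 114.62 million.
Numerator = 6.67 + 0.97 + 4.86 = 12.50 million.
Denominator = 114.62 + 0.97 = 115.59 million.
Broad rate = 12.50 / 115.59 = 10.81%.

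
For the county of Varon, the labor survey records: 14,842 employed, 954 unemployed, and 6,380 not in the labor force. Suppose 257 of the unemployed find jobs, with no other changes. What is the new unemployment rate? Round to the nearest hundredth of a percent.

New unemployment rate ≈ 4.41%.

Initially, labor force = 14,842 + 954 = 15,796, so u = 954/15,796 = 6.04%.
After the change, unemployed falls and employed rises by 257; labor force unchanged → E = 15,099, U = 697, labor force = 15,796.
New unemployment rate = 697 / 15,796 = 4.41%.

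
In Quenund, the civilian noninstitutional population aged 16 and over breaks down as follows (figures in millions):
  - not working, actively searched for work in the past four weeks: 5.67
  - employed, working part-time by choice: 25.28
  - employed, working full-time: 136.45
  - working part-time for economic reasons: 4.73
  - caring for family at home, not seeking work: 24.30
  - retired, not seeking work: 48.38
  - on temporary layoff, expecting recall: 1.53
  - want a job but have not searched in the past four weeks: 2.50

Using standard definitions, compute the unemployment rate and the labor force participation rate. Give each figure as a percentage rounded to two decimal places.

Unemployment rate ≈ 4.15%; labor force participation rate ≈ 69.79%.

Employed = 25.28 + 136.45 + 4.73 = 166.46 million (anyone who worked, including part-time for economic reasons, counts as employed).
Unemployed = 5.67 + 1.53 = 7.20 million (jobless and actively searching, or on temporary layoff).
Labor force = 166.46 + 7.20 = 173.66 million.
Not in labor force = 24.30 + 48.38 + 2.50 = 75.18 million (those not working and not actively searching are outside the labor force — including those who want a job but have given up searching).
Civilian working-age population = 173.66 + 75.18 = 248.84 million.
Unemployment rate = 7.20 / 173.66 = 4.15%.
Labor force participation rate = 173.66 / 248.84 = 69.79%.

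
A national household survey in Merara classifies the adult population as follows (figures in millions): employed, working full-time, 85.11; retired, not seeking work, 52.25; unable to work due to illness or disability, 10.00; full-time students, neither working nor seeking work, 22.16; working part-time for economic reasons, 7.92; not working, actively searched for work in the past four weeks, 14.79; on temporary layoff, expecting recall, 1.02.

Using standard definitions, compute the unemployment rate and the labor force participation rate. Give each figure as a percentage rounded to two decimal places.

Employed = 85.11 + 7.92 = 93.03 million (anyone who worked, including part-time for economic reasons, counts as employed).
Unemployed = 14.79 + 1.02 = 15.81 million (jobless and actively searching, or on temporary layoff).
Labor force = 93.03 + 15.81 = 108.84 million.
Not in labor force = 52.25 + 10.00 + 22.16 = 84.41 million (those not working and not actively searching are outside the labor force).
Civilian working-age population = 108.84 + 84.41 = 193.25 million.
Unemployment rate = 15.81 / 108.84 = 14.53%.
Labor force participation rate = 108.84 / 193.25 = 56.32%.

Unemployment rate ≈ 14.53%; labor force participation rate ≈ 56.32%.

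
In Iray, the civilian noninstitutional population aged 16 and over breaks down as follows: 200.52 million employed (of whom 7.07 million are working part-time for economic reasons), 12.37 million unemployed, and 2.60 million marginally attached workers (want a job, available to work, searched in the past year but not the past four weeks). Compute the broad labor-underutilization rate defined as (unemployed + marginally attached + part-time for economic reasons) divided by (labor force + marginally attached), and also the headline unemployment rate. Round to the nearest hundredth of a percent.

Labor force = 200.52 + 12.37 = 212.89 million.
Numerator = 12.37 + 2.60 + 7.07 = 22.04 million.
Denominator = 212.89 + 2.60 = 215.49 million.
Broad rate = 22.04 / 215.49 = 10.23%.
Headline unemployment rate = 12.37 / 212.89 = 5.81%.

Broad underutilization rate ≈ 10.23%; headline unemployment rate ≈ 5.81%.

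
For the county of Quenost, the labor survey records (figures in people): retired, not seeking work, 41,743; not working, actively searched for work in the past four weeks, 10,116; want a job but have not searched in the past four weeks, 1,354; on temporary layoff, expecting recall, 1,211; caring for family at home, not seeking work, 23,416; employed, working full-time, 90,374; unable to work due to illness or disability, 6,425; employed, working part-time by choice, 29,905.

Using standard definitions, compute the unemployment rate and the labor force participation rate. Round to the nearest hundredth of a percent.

Unemployment rate ≈ 8.61%; labor force participation rate ≈ 64.34%.

Employed = 90,374 + 29,905 = 120,279.
Unemployed = 10,116 + 1,211 = 11,327 (jobless and actively searching, or on temporary layoff).
Labor force = 120,279 + 11,327 = 131,606.
Not in labor force = 41,743 + 1,354 + 23,416 + 6,425 = 72,938 (those not working and not actively searching are outside the labor force — including those who want a job but have given up searching).
Civilian working-age population = 131,606 + 72,938 = 204,544.
Unemployment rate = 11,327 / 131,606 = 8.61%.
Labor force participation rate = 131,606 / 204,544 = 64.34%.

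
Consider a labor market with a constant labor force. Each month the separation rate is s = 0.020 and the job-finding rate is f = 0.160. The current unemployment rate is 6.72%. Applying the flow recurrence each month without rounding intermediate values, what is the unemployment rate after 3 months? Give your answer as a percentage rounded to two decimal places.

Unemployment rate after three months ≈ 8.69%.

With a fixed labor force, u_{t+1} = u_t + s·(1−u_t) − f·u_t = u_t·(1−s−f) + s.
Here 1−s−f = 0.820 and s = 0.020.
u_1 = 0.067200 × 0.820 + 0.020 = 0.075104.
u_2 = 0.075104 × 0.820 + 0.020 = 0.081585.
u_3 = 0.081585 × 0.820 + 0.020 = 0.086900.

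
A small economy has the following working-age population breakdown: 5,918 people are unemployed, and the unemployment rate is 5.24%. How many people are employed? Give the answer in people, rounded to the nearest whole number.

Labor force = U / u = 5,918 / 0.0524 ≈ 112,939.
Employed = labor force − unemployed = 112,939 − 5,918 = 107,021.

About 107,021 are employed.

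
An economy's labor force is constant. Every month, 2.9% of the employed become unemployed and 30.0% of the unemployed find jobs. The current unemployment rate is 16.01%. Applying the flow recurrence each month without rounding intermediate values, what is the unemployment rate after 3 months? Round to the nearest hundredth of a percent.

Unemployment rate after three months ≈ 10.99%.

With a fixed labor force, u_{t+1} = u_t + s·(1−u_t) − f·u_t = u_t·(1−s−f) + s.
Here 1−s−f = 0.671 and s = 0.029.
u_1 = 0.160100 × 0.671 + 0.029 = 0.136427.
u_2 = 0.136427 × 0.671 + 0.029 = 0.120543.
u_3 = 0.120543 × 0.671 + 0.029 = 0.109884.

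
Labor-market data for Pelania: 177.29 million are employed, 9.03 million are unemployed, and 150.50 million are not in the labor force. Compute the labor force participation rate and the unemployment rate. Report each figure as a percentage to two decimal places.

Labor force participation rate ≈ 55.32%; unemployment rate ≈ 4.85%.

Labor force = employed + unemployed = 177.29 + 9.03 = 186.32 million.
Working-age population = 186.32 + 150.50 = 336.82 million.
Unemployment rate = 9.03 / 186.32 = 4.85%.
Labor force participation rate = 186.32 / 336.82 = 55.32%.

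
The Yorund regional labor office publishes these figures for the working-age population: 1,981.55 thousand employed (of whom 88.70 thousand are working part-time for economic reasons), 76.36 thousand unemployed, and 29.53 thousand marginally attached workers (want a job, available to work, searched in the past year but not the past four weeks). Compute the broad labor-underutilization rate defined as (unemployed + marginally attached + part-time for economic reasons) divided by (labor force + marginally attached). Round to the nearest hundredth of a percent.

Labor force = 1,981.55 + 76.36 = 2,057.91 thousand.
Numerator = 76.36 + 29.53 + 88.70 = 194.59 thousand.
Denominator = 2,057.91 + 29.53 = 2,087.44 thousand.
Broad rate = 194.59 / 2,087.44 = 9.32%.

Broad underutilization rate ≈ 9.32%.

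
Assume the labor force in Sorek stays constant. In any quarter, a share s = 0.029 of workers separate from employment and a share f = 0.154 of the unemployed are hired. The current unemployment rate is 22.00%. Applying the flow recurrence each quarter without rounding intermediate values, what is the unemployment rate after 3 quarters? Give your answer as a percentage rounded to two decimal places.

Unemployment rate after three quarters ≈ 19.20%.

With a fixed labor force, u_{t+1} = u_t + s·(1−u_t) − f·u_t = u_t·(1−s−f) + s.
Here 1−s−f = 0.817 and s = 0.029.
u_1 = 0.220000 × 0.817 + 0.029 = 0.208740.
u_2 = 0.208740 × 0.817 + 0.029 = 0.199541.
u_3 = 0.199541 × 0.817 + 0.029 = 0.192025.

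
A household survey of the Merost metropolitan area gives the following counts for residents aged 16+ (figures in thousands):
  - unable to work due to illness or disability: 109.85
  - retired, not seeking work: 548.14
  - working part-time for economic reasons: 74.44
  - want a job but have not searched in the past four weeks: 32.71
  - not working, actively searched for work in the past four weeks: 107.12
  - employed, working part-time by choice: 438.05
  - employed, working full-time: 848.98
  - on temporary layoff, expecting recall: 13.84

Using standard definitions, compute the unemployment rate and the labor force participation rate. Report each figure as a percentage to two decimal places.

Unemployment rate ≈ 8.16%; labor force participation rate ≈ 68.22%.

Employed = 74.44 + 438.05 + 848.98 = 1,361.47 thousand (anyone who worked, including part-time for economic reasons, counts as employed).
Unemployed = 107.12 + 13.84 = 120.96 thousand (jobless and actively searching, or on temporary layoff).
Labor force = 1,361.47 + 120.96 = 1,482.43 thousand.
Not in labor force = 109.85 + 548.14 + 32.71 = 690.70 thousand (those not working and not actively searching are outside the labor force — including those who want a job but have given up searching).
Civilian working-age population = 1,482.43 + 690.70 = 2,173.13 thousand.
Unemployment rate = 120.96 / 1,482.43 = 8.16%.
Labor force participation rate = 1,482.43 / 2,173.13 = 68.22%.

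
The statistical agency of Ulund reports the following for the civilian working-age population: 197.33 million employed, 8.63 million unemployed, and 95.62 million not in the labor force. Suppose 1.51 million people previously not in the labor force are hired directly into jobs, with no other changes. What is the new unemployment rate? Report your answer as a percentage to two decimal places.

New unemployment rate ≈ 4.16%.

Initially, labor force = 197.33 + 8.63 = 205.96 million, so u = 8.63/205.96 = 4.19%.
After the change, employed and labor force both rise by 1.51; unemployed unchanged → E = 198.84, U = 8.63, labor force = 207.47 million.
New unemployment rate = 8.63 / 207.47 = 4.16%.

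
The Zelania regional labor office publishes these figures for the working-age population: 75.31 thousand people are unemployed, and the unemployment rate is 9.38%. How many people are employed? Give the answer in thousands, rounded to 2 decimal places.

About 727.57 thousand are employed.

Labor force = U / u = 75.31 / 0.0938 ≈ 802.88 thousand.
Employed = labor force − unemployed = 802.88 − 75.31 = 727.57 thousand.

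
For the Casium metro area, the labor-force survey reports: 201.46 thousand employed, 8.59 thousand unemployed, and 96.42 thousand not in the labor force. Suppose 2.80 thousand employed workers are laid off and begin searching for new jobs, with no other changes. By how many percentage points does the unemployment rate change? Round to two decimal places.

Initially, labor force = 201.46 + 8.59 = 210.05 thousand, so u = 8.59/210.05 = 4.09%.
After the change, employed falls and unemployed rises by 2.80; labor force unchanged → E = 198.66, U = 11.39, labor force = 210.05 thousand.
New unemployment rate = 11.39 / 210.05 = 5.42%.
Change = 5.42% − 4.09% = +1.33 percentage points.

The unemployment rate changes by +1.33 percentage points.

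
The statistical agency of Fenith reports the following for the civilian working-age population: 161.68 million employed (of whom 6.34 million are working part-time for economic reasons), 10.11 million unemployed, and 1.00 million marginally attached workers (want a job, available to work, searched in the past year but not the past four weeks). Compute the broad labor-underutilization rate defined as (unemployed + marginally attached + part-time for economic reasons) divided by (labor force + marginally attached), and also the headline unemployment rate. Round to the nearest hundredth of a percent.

Labor force = 161.68 + 10.11 = 171.79 million.
Numerator = 10.11 + 1.00 + 6.34 = 17.45 million.
Denominator = 171.79 + 1.00 = 172.79 million.
Broad rate = 17.45 / 172.79 = 10.10%.
Headline unemployment rate = 10.11 / 171.79 = 5.89%.

Broad underutilization rate ≈ 10.10%; headline unemployment rate ≈ 5.89%.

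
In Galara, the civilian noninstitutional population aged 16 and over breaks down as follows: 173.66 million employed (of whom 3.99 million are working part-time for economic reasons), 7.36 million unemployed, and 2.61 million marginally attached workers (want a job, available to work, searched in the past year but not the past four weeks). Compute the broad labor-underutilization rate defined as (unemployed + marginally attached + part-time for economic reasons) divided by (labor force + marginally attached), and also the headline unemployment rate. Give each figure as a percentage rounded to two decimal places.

Labor force = 173.66 + 7.36 = 181.02 million.
Numerator = 7.36 + 2.61 + 3.99 = 13.96 million.
Denominator = 181.02 + 2.61 = 183.63 million.
Broad rate = 13.96 / 183.63 = 7.60%.
Headline unemployment rate = 7.36 / 181.02 = 4.07%.

Broad underutilization rate ≈ 7.60%; headline unemployment rate ≈ 4.07%.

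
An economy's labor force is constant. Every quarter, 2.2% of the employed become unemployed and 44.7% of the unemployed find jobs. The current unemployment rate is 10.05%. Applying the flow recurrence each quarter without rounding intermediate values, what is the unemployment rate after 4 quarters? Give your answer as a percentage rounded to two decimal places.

With a fixed labor force, u_{t+1} = u_t + s·(1−u_t) − f·u_t = u_t·(1−s−f) + s.
Here 1−s−f = 0.531 and s = 0.022.
u_1 = 0.100500 × 0.531 + 0.022 = 0.075366.
u_2 = 0.075366 × 0.531 + 0.022 = 0.062019.
u_3 = 0.062019 × 0.531 + 0.022 = 0.054932.
u_4 = 0.054932 × 0.531 + 0.022 = 0.051169.

Unemployment rate after four quarters ≈ 5.12%.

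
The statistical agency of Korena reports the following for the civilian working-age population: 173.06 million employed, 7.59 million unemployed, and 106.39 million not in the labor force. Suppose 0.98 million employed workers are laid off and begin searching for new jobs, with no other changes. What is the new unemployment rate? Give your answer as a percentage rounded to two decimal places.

Initially, labor force = 173.06 + 7.59 = 180.65 million, so u = 7.59/180.65 = 4.20%.
After the change, employed falls and unemployed rises by 0.98; labor force unchanged → E = 172.08, U = 8.57, labor force = 180.65 million.
New unemployment rate = 8.57 / 180.65 = 4.74%.

New unemployment rate ≈ 4.74%.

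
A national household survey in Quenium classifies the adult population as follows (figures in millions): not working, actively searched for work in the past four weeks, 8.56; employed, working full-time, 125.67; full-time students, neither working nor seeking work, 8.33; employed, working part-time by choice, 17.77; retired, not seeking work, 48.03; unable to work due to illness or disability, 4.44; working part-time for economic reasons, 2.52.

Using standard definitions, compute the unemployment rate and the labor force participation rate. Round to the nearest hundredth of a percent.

Unemployment rate ≈ 5.54%; labor force participation rate ≈ 71.76%.

Employed = 125.67 + 17.77 + 2.52 = 145.96 million (anyone who worked, including part-time for economic reasons, counts as employed).
Unemployed = 8.56 million.
Labor force = 145.96 + 8.56 = 154.52 million.
Not in labor force = 8.33 + 48.03 + 4.44 = 60.80 million (those not working and not actively searching are outside the labor force).
Civilian working-age population = 154.52 + 60.80 = 215.32 million.
Unemployment rate = 8.56 / 154.52 = 5.54%.
Labor force participation rate = 154.52 / 215.32 = 71.76%.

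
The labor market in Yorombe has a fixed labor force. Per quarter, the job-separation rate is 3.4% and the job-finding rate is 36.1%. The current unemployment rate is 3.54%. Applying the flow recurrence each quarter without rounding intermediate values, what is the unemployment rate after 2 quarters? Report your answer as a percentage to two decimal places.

Unemployment rate after two quarters ≈ 6.75%.

With a fixed labor force, u_{t+1} = u_t + s·(1−u_t) − f·u_t = u_t·(1−s−f) + s.
Here 1−s−f = 0.605 and s = 0.034.
u_1 = 0.035400 × 0.605 + 0.034 = 0.055417.
u_2 = 0.055417 × 0.605 + 0.034 = 0.067527.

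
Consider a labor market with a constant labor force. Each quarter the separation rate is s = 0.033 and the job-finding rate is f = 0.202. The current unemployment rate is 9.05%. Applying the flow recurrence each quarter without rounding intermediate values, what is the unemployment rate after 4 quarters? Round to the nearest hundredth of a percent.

Unemployment rate after four quarters ≈ 12.33%.

With a fixed labor force, u_{t+1} = u_t + s·(1−u_t) − f·u_t = u_t·(1−s−f) + s.
Here 1−s−f = 0.765 and s = 0.033.
u_1 = 0.090500 × 0.765 + 0.033 = 0.102233.
u_2 = 0.102233 × 0.765 + 0.033 = 0.111208.
u_3 = 0.111208 × 0.765 + 0.033 = 0.118074.
u_4 = 0.118074 × 0.765 + 0.033 = 0.123327.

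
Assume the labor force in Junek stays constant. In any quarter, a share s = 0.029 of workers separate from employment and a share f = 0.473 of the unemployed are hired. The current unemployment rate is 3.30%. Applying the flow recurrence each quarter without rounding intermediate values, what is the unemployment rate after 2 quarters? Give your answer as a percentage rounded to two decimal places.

With a fixed labor force, u_{t+1} = u_t + s·(1−u_t) − f·u_t = u_t·(1−s−f) + s.
Here 1−s−f = 0.498 and s = 0.029.
u_1 = 0.033000 × 0.498 + 0.029 = 0.045434.
u_2 = 0.045434 × 0.498 + 0.029 = 0.051626.

Unemployment rate after two quarters ≈ 5.16%.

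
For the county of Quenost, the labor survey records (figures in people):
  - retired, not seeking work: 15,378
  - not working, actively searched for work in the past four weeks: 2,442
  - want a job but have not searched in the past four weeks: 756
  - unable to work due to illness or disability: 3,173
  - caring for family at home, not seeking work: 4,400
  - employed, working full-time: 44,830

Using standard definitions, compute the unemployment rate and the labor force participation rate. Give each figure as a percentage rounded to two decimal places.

Employed = 44,830.
Unemployed = 2,442.
Labor force = 44,830 + 2,442 = 47,272.
Not in labor force = 15,378 + 756 + 3,173 + 4,400 = 23,707 (those not working and not actively searching are outside the labor force — including those who want a job but have given up searching).
Civilian working-age population = 47,272 + 23,707 = 70,979.
Unemployment rate = 2,442 / 47,272 = 5.17%.
Labor force participation rate = 47,272 / 70,979 = 66.60%.

Unemployment rate ≈ 5.17%; labor force participation rate ≈ 66.60%.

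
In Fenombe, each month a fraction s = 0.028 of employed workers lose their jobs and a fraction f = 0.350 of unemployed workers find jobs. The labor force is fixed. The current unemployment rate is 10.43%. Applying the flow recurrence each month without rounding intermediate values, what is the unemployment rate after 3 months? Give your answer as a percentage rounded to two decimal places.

Unemployment rate after three months ≈ 8.13%.

With a fixed labor force, u_{t+1} = u_t + s·(1−u_t) − f·u_t = u_t·(1−s−f) + s.
Here 1−s−f = 0.622 and s = 0.028.
u_1 = 0.104300 × 0.622 + 0.028 = 0.092875.
u_2 = 0.092875 × 0.622 + 0.028 = 0.085768.
u_3 = 0.085768 × 0.622 + 0.028 = 0.081348.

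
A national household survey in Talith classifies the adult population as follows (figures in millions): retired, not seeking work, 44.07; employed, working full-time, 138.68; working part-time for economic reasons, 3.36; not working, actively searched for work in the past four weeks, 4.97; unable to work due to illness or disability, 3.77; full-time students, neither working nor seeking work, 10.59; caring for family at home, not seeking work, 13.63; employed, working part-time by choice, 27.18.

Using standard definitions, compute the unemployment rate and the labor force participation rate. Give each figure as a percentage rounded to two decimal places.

Unemployment rate ≈ 2.85%; labor force participation rate ≈ 70.74%.

Employed = 138.68 + 3.36 + 27.18 = 169.22 million (anyone who worked, including part-time for economic reasons, counts as employed).
Unemployed = 4.97 million.
Labor force = 169.22 + 4.97 = 174.19 million.
Not in labor force = 44.07 + 3.77 + 10.59 + 13.63 = 72.06 million (those not working and not actively searching are outside the labor force).
Civilian working-age population = 174.19 + 72.06 = 246.25 million.
Unemployment rate = 4.97 / 174.19 = 2.85%.
Labor force participation rate = 174.19 / 246.25 = 70.74%.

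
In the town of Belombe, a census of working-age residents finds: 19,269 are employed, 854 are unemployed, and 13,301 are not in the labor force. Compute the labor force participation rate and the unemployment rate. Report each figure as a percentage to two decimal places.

Labor force = employed + unemployed = 19,269 + 854 = 20,123.
Working-age population = 20,123 + 13,301 = 33,424.
Unemployment rate = 854 / 20,123 = 4.24%.
Labor force participation rate = 20,123 / 33,424 = 60.21%.

Labor force participation rate ≈ 60.21%; unemployment rate ≈ 4.24%.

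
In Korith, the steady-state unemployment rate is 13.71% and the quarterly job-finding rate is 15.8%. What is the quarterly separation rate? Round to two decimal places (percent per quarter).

From u* = s/(s+f): s = u·f/(1−u).
s = 0.1371 × 15.8 / (1 − 0.1371) = 2.1662 / 0.8629 ≈ 2.51% per quarter.

Separation rate ≈ 2.51% per quarter.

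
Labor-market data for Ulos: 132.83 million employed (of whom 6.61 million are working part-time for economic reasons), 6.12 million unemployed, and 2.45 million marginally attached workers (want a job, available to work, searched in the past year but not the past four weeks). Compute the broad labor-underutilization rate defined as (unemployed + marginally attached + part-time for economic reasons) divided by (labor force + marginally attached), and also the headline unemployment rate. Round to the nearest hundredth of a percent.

Broad underutilization rate ≈ 10.74%; headline unemployment rate ≈ 4.40%.

Labor force = 132.83 + 6.12 = 138.95 million.
Numerator = 6.12 + 2.45 + 6.61 = 15.18 million.
Denominator = 138.95 + 2.45 = 141.40 million.
Broad rate = 15.18 / 141.40 = 10.74%.
Headline unemployment rate = 6.12 / 138.95 = 4.40%.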